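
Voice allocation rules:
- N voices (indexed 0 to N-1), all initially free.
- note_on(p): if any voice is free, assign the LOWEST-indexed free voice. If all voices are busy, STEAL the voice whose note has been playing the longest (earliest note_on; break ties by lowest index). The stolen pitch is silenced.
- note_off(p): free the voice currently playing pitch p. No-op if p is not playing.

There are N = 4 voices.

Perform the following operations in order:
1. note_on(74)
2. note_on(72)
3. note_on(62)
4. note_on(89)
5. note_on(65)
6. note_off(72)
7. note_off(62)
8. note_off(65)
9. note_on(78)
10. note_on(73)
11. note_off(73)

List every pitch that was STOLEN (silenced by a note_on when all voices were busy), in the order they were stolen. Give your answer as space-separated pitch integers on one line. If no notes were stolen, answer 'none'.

Answer: 74

Derivation:
Op 1: note_on(74): voice 0 is free -> assigned | voices=[74 - - -]
Op 2: note_on(72): voice 1 is free -> assigned | voices=[74 72 - -]
Op 3: note_on(62): voice 2 is free -> assigned | voices=[74 72 62 -]
Op 4: note_on(89): voice 3 is free -> assigned | voices=[74 72 62 89]
Op 5: note_on(65): all voices busy, STEAL voice 0 (pitch 74, oldest) -> assign | voices=[65 72 62 89]
Op 6: note_off(72): free voice 1 | voices=[65 - 62 89]
Op 7: note_off(62): free voice 2 | voices=[65 - - 89]
Op 8: note_off(65): free voice 0 | voices=[- - - 89]
Op 9: note_on(78): voice 0 is free -> assigned | voices=[78 - - 89]
Op 10: note_on(73): voice 1 is free -> assigned | voices=[78 73 - 89]
Op 11: note_off(73): free voice 1 | voices=[78 - - 89]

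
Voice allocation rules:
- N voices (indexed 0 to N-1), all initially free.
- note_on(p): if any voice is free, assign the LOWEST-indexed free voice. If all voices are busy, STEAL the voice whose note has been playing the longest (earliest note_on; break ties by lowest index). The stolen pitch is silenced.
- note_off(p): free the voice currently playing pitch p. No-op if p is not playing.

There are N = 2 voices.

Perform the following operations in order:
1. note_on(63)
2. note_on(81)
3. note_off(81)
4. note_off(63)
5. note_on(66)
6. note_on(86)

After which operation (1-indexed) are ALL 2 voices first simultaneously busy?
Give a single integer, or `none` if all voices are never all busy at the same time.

Answer: 2

Derivation:
Op 1: note_on(63): voice 0 is free -> assigned | voices=[63 -]
Op 2: note_on(81): voice 1 is free -> assigned | voices=[63 81]
Op 3: note_off(81): free voice 1 | voices=[63 -]
Op 4: note_off(63): free voice 0 | voices=[- -]
Op 5: note_on(66): voice 0 is free -> assigned | voices=[66 -]
Op 6: note_on(86): voice 1 is free -> assigned | voices=[66 86]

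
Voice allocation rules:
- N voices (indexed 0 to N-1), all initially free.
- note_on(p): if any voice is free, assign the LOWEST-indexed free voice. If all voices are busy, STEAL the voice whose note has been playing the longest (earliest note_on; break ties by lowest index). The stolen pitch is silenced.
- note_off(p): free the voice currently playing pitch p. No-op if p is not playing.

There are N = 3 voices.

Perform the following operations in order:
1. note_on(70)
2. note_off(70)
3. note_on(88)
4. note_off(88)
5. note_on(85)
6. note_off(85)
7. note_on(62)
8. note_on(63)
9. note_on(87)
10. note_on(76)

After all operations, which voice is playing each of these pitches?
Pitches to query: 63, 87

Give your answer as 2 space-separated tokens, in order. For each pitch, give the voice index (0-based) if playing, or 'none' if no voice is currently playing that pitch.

Op 1: note_on(70): voice 0 is free -> assigned | voices=[70 - -]
Op 2: note_off(70): free voice 0 | voices=[- - -]
Op 3: note_on(88): voice 0 is free -> assigned | voices=[88 - -]
Op 4: note_off(88): free voice 0 | voices=[- - -]
Op 5: note_on(85): voice 0 is free -> assigned | voices=[85 - -]
Op 6: note_off(85): free voice 0 | voices=[- - -]
Op 7: note_on(62): voice 0 is free -> assigned | voices=[62 - -]
Op 8: note_on(63): voice 1 is free -> assigned | voices=[62 63 -]
Op 9: note_on(87): voice 2 is free -> assigned | voices=[62 63 87]
Op 10: note_on(76): all voices busy, STEAL voice 0 (pitch 62, oldest) -> assign | voices=[76 63 87]

Answer: 1 2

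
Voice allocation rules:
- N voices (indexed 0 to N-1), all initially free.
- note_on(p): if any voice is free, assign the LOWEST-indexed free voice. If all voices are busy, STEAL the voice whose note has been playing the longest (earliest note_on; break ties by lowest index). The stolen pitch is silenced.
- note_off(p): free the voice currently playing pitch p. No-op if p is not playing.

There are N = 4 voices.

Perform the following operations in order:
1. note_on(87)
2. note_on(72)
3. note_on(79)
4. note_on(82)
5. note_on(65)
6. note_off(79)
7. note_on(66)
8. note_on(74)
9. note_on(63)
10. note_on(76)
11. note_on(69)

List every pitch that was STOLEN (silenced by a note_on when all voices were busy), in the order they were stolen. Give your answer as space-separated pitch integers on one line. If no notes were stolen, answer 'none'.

Op 1: note_on(87): voice 0 is free -> assigned | voices=[87 - - -]
Op 2: note_on(72): voice 1 is free -> assigned | voices=[87 72 - -]
Op 3: note_on(79): voice 2 is free -> assigned | voices=[87 72 79 -]
Op 4: note_on(82): voice 3 is free -> assigned | voices=[87 72 79 82]
Op 5: note_on(65): all voices busy, STEAL voice 0 (pitch 87, oldest) -> assign | voices=[65 72 79 82]
Op 6: note_off(79): free voice 2 | voices=[65 72 - 82]
Op 7: note_on(66): voice 2 is free -> assigned | voices=[65 72 66 82]
Op 8: note_on(74): all voices busy, STEAL voice 1 (pitch 72, oldest) -> assign | voices=[65 74 66 82]
Op 9: note_on(63): all voices busy, STEAL voice 3 (pitch 82, oldest) -> assign | voices=[65 74 66 63]
Op 10: note_on(76): all voices busy, STEAL voice 0 (pitch 65, oldest) -> assign | voices=[76 74 66 63]
Op 11: note_on(69): all voices busy, STEAL voice 2 (pitch 66, oldest) -> assign | voices=[76 74 69 63]

Answer: 87 72 82 65 66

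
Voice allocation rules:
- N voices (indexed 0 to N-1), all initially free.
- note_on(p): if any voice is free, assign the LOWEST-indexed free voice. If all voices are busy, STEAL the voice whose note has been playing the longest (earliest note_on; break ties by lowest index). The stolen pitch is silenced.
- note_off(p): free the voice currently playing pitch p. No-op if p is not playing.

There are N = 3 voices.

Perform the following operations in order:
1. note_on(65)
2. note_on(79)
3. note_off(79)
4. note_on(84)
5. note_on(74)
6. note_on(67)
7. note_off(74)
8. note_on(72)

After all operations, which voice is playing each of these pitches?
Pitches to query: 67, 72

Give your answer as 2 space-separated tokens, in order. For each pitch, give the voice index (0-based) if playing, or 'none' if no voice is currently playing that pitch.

Op 1: note_on(65): voice 0 is free -> assigned | voices=[65 - -]
Op 2: note_on(79): voice 1 is free -> assigned | voices=[65 79 -]
Op 3: note_off(79): free voice 1 | voices=[65 - -]
Op 4: note_on(84): voice 1 is free -> assigned | voices=[65 84 -]
Op 5: note_on(74): voice 2 is free -> assigned | voices=[65 84 74]
Op 6: note_on(67): all voices busy, STEAL voice 0 (pitch 65, oldest) -> assign | voices=[67 84 74]
Op 7: note_off(74): free voice 2 | voices=[67 84 -]
Op 8: note_on(72): voice 2 is free -> assigned | voices=[67 84 72]

Answer: 0 2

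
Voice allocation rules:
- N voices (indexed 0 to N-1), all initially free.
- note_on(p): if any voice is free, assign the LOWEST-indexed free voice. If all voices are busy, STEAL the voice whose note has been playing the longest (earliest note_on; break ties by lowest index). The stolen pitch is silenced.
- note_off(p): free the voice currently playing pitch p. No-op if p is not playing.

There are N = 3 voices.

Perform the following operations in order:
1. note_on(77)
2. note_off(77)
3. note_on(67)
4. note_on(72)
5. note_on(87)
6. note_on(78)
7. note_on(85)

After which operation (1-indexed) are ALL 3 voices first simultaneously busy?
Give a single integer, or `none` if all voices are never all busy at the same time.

Op 1: note_on(77): voice 0 is free -> assigned | voices=[77 - -]
Op 2: note_off(77): free voice 0 | voices=[- - -]
Op 3: note_on(67): voice 0 is free -> assigned | voices=[67 - -]
Op 4: note_on(72): voice 1 is free -> assigned | voices=[67 72 -]
Op 5: note_on(87): voice 2 is free -> assigned | voices=[67 72 87]
Op 6: note_on(78): all voices busy, STEAL voice 0 (pitch 67, oldest) -> assign | voices=[78 72 87]
Op 7: note_on(85): all voices busy, STEAL voice 1 (pitch 72, oldest) -> assign | voices=[78 85 87]

Answer: 5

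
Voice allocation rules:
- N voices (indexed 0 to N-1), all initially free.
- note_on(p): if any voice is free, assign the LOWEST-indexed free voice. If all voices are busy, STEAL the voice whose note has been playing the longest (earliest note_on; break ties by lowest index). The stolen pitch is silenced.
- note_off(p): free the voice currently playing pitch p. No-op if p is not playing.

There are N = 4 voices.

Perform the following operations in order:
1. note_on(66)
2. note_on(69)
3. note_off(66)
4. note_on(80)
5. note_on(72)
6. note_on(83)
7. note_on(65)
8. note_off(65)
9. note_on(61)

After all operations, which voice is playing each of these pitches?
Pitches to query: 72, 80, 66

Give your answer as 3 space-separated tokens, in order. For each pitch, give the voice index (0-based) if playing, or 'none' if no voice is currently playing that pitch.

Op 1: note_on(66): voice 0 is free -> assigned | voices=[66 - - -]
Op 2: note_on(69): voice 1 is free -> assigned | voices=[66 69 - -]
Op 3: note_off(66): free voice 0 | voices=[- 69 - -]
Op 4: note_on(80): voice 0 is free -> assigned | voices=[80 69 - -]
Op 5: note_on(72): voice 2 is free -> assigned | voices=[80 69 72 -]
Op 6: note_on(83): voice 3 is free -> assigned | voices=[80 69 72 83]
Op 7: note_on(65): all voices busy, STEAL voice 1 (pitch 69, oldest) -> assign | voices=[80 65 72 83]
Op 8: note_off(65): free voice 1 | voices=[80 - 72 83]
Op 9: note_on(61): voice 1 is free -> assigned | voices=[80 61 72 83]

Answer: 2 0 none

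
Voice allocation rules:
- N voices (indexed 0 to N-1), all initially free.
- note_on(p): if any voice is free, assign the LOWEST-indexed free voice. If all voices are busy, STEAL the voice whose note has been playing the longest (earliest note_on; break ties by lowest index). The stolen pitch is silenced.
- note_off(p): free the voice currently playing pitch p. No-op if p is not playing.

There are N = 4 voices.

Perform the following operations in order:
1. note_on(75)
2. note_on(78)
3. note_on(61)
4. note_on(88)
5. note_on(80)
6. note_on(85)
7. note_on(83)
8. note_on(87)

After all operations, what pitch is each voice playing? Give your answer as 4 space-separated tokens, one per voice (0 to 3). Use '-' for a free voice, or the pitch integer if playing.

Op 1: note_on(75): voice 0 is free -> assigned | voices=[75 - - -]
Op 2: note_on(78): voice 1 is free -> assigned | voices=[75 78 - -]
Op 3: note_on(61): voice 2 is free -> assigned | voices=[75 78 61 -]
Op 4: note_on(88): voice 3 is free -> assigned | voices=[75 78 61 88]
Op 5: note_on(80): all voices busy, STEAL voice 0 (pitch 75, oldest) -> assign | voices=[80 78 61 88]
Op 6: note_on(85): all voices busy, STEAL voice 1 (pitch 78, oldest) -> assign | voices=[80 85 61 88]
Op 7: note_on(83): all voices busy, STEAL voice 2 (pitch 61, oldest) -> assign | voices=[80 85 83 88]
Op 8: note_on(87): all voices busy, STEAL voice 3 (pitch 88, oldest) -> assign | voices=[80 85 83 87]

Answer: 80 85 83 87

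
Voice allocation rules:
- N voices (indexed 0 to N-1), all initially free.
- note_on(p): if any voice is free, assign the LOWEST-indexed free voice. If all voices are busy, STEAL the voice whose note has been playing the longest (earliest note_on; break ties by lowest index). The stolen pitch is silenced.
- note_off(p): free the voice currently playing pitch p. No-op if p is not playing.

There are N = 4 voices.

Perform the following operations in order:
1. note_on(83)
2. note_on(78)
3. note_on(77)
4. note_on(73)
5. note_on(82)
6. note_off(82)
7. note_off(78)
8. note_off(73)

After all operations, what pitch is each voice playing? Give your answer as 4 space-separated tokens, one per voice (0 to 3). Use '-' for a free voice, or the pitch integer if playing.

Op 1: note_on(83): voice 0 is free -> assigned | voices=[83 - - -]
Op 2: note_on(78): voice 1 is free -> assigned | voices=[83 78 - -]
Op 3: note_on(77): voice 2 is free -> assigned | voices=[83 78 77 -]
Op 4: note_on(73): voice 3 is free -> assigned | voices=[83 78 77 73]
Op 5: note_on(82): all voices busy, STEAL voice 0 (pitch 83, oldest) -> assign | voices=[82 78 77 73]
Op 6: note_off(82): free voice 0 | voices=[- 78 77 73]
Op 7: note_off(78): free voice 1 | voices=[- - 77 73]
Op 8: note_off(73): free voice 3 | voices=[- - 77 -]

Answer: - - 77 -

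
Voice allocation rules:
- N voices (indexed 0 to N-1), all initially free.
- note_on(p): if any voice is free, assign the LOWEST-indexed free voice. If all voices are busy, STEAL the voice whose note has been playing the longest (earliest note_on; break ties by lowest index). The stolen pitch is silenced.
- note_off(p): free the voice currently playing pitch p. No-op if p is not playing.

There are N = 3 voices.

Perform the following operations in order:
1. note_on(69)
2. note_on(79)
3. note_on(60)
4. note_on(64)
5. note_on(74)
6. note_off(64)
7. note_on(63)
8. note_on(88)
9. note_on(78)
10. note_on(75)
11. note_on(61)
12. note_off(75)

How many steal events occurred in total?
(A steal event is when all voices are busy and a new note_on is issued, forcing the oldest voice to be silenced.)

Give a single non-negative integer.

Answer: 6

Derivation:
Op 1: note_on(69): voice 0 is free -> assigned | voices=[69 - -]
Op 2: note_on(79): voice 1 is free -> assigned | voices=[69 79 -]
Op 3: note_on(60): voice 2 is free -> assigned | voices=[69 79 60]
Op 4: note_on(64): all voices busy, STEAL voice 0 (pitch 69, oldest) -> assign | voices=[64 79 60]
Op 5: note_on(74): all voices busy, STEAL voice 1 (pitch 79, oldest) -> assign | voices=[64 74 60]
Op 6: note_off(64): free voice 0 | voices=[- 74 60]
Op 7: note_on(63): voice 0 is free -> assigned | voices=[63 74 60]
Op 8: note_on(88): all voices busy, STEAL voice 2 (pitch 60, oldest) -> assign | voices=[63 74 88]
Op 9: note_on(78): all voices busy, STEAL voice 1 (pitch 74, oldest) -> assign | voices=[63 78 88]
Op 10: note_on(75): all voices busy, STEAL voice 0 (pitch 63, oldest) -> assign | voices=[75 78 88]
Op 11: note_on(61): all voices busy, STEAL voice 2 (pitch 88, oldest) -> assign | voices=[75 78 61]
Op 12: note_off(75): free voice 0 | voices=[- 78 61]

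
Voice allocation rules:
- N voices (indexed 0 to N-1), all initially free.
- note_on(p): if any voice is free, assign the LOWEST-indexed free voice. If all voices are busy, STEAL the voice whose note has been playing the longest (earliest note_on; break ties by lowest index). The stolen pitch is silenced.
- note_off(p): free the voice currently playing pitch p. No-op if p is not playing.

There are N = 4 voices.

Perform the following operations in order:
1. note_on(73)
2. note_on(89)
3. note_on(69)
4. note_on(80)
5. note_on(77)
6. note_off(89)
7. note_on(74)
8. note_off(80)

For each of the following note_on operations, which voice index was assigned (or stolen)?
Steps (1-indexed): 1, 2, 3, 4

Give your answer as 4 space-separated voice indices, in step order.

Op 1: note_on(73): voice 0 is free -> assigned | voices=[73 - - -]
Op 2: note_on(89): voice 1 is free -> assigned | voices=[73 89 - -]
Op 3: note_on(69): voice 2 is free -> assigned | voices=[73 89 69 -]
Op 4: note_on(80): voice 3 is free -> assigned | voices=[73 89 69 80]
Op 5: note_on(77): all voices busy, STEAL voice 0 (pitch 73, oldest) -> assign | voices=[77 89 69 80]
Op 6: note_off(89): free voice 1 | voices=[77 - 69 80]
Op 7: note_on(74): voice 1 is free -> assigned | voices=[77 74 69 80]
Op 8: note_off(80): free voice 3 | voices=[77 74 69 -]

Answer: 0 1 2 3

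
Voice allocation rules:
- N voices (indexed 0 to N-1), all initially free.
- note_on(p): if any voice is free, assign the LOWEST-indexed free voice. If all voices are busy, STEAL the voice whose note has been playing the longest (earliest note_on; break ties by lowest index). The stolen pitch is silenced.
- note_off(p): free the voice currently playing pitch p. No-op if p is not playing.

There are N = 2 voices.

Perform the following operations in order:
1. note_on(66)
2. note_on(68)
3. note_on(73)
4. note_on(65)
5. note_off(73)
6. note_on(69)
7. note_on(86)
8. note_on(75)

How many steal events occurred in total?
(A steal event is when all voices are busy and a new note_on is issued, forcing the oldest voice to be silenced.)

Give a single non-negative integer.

Op 1: note_on(66): voice 0 is free -> assigned | voices=[66 -]
Op 2: note_on(68): voice 1 is free -> assigned | voices=[66 68]
Op 3: note_on(73): all voices busy, STEAL voice 0 (pitch 66, oldest) -> assign | voices=[73 68]
Op 4: note_on(65): all voices busy, STEAL voice 1 (pitch 68, oldest) -> assign | voices=[73 65]
Op 5: note_off(73): free voice 0 | voices=[- 65]
Op 6: note_on(69): voice 0 is free -> assigned | voices=[69 65]
Op 7: note_on(86): all voices busy, STEAL voice 1 (pitch 65, oldest) -> assign | voices=[69 86]
Op 8: note_on(75): all voices busy, STEAL voice 0 (pitch 69, oldest) -> assign | voices=[75 86]

Answer: 4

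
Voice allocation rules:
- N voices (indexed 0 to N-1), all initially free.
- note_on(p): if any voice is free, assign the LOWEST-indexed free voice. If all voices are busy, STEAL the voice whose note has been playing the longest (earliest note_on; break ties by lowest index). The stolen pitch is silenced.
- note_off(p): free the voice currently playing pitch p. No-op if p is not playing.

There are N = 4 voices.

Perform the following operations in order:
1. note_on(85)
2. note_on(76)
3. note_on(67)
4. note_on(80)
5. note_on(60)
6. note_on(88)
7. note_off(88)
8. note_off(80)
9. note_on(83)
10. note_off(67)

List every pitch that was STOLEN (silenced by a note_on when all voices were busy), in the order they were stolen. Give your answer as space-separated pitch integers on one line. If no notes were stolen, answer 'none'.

Op 1: note_on(85): voice 0 is free -> assigned | voices=[85 - - -]
Op 2: note_on(76): voice 1 is free -> assigned | voices=[85 76 - -]
Op 3: note_on(67): voice 2 is free -> assigned | voices=[85 76 67 -]
Op 4: note_on(80): voice 3 is free -> assigned | voices=[85 76 67 80]
Op 5: note_on(60): all voices busy, STEAL voice 0 (pitch 85, oldest) -> assign | voices=[60 76 67 80]
Op 6: note_on(88): all voices busy, STEAL voice 1 (pitch 76, oldest) -> assign | voices=[60 88 67 80]
Op 7: note_off(88): free voice 1 | voices=[60 - 67 80]
Op 8: note_off(80): free voice 3 | voices=[60 - 67 -]
Op 9: note_on(83): voice 1 is free -> assigned | voices=[60 83 67 -]
Op 10: note_off(67): free voice 2 | voices=[60 83 - -]

Answer: 85 76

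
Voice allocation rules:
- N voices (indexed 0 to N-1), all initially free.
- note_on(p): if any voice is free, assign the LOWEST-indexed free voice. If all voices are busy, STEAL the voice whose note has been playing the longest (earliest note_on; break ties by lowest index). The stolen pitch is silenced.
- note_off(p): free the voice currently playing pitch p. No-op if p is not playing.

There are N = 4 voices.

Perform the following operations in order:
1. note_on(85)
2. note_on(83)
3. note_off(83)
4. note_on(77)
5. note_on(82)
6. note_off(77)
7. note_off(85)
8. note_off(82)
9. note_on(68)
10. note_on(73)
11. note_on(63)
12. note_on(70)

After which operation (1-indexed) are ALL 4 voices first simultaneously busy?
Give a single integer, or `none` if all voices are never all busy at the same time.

Answer: 12

Derivation:
Op 1: note_on(85): voice 0 is free -> assigned | voices=[85 - - -]
Op 2: note_on(83): voice 1 is free -> assigned | voices=[85 83 - -]
Op 3: note_off(83): free voice 1 | voices=[85 - - -]
Op 4: note_on(77): voice 1 is free -> assigned | voices=[85 77 - -]
Op 5: note_on(82): voice 2 is free -> assigned | voices=[85 77 82 -]
Op 6: note_off(77): free voice 1 | voices=[85 - 82 -]
Op 7: note_off(85): free voice 0 | voices=[- - 82 -]
Op 8: note_off(82): free voice 2 | voices=[- - - -]
Op 9: note_on(68): voice 0 is free -> assigned | voices=[68 - - -]
Op 10: note_on(73): voice 1 is free -> assigned | voices=[68 73 - -]
Op 11: note_on(63): voice 2 is free -> assigned | voices=[68 73 63 -]
Op 12: note_on(70): voice 3 is free -> assigned | voices=[68 73 63 70]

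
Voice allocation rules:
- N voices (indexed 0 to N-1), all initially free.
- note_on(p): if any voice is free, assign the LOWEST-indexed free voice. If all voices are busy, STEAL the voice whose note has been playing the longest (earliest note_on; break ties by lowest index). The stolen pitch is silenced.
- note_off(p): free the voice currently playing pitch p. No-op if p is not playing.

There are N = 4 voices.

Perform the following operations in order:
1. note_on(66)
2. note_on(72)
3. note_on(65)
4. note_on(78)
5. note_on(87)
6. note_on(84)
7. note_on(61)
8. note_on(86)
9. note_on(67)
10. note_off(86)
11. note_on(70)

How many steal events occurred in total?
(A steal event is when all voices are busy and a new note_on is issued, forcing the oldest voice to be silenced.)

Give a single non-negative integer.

Answer: 5

Derivation:
Op 1: note_on(66): voice 0 is free -> assigned | voices=[66 - - -]
Op 2: note_on(72): voice 1 is free -> assigned | voices=[66 72 - -]
Op 3: note_on(65): voice 2 is free -> assigned | voices=[66 72 65 -]
Op 4: note_on(78): voice 3 is free -> assigned | voices=[66 72 65 78]
Op 5: note_on(87): all voices busy, STEAL voice 0 (pitch 66, oldest) -> assign | voices=[87 72 65 78]
Op 6: note_on(84): all voices busy, STEAL voice 1 (pitch 72, oldest) -> assign | voices=[87 84 65 78]
Op 7: note_on(61): all voices busy, STEAL voice 2 (pitch 65, oldest) -> assign | voices=[87 84 61 78]
Op 8: note_on(86): all voices busy, STEAL voice 3 (pitch 78, oldest) -> assign | voices=[87 84 61 86]
Op 9: note_on(67): all voices busy, STEAL voice 0 (pitch 87, oldest) -> assign | voices=[67 84 61 86]
Op 10: note_off(86): free voice 3 | voices=[67 84 61 -]
Op 11: note_on(70): voice 3 is free -> assigned | voices=[67 84 61 70]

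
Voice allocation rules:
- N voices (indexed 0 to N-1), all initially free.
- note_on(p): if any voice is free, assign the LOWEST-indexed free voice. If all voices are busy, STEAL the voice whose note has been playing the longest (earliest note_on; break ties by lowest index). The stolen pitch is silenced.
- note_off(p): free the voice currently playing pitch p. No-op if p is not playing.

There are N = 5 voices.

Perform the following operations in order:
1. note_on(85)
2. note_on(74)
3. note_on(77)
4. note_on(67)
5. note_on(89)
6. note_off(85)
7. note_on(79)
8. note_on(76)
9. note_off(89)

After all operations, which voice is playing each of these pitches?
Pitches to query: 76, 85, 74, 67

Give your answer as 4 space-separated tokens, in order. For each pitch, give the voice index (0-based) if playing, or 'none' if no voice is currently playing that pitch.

Answer: 1 none none 3

Derivation:
Op 1: note_on(85): voice 0 is free -> assigned | voices=[85 - - - -]
Op 2: note_on(74): voice 1 is free -> assigned | voices=[85 74 - - -]
Op 3: note_on(77): voice 2 is free -> assigned | voices=[85 74 77 - -]
Op 4: note_on(67): voice 3 is free -> assigned | voices=[85 74 77 67 -]
Op 5: note_on(89): voice 4 is free -> assigned | voices=[85 74 77 67 89]
Op 6: note_off(85): free voice 0 | voices=[- 74 77 67 89]
Op 7: note_on(79): voice 0 is free -> assigned | voices=[79 74 77 67 89]
Op 8: note_on(76): all voices busy, STEAL voice 1 (pitch 74, oldest) -> assign | voices=[79 76 77 67 89]
Op 9: note_off(89): free voice 4 | voices=[79 76 77 67 -]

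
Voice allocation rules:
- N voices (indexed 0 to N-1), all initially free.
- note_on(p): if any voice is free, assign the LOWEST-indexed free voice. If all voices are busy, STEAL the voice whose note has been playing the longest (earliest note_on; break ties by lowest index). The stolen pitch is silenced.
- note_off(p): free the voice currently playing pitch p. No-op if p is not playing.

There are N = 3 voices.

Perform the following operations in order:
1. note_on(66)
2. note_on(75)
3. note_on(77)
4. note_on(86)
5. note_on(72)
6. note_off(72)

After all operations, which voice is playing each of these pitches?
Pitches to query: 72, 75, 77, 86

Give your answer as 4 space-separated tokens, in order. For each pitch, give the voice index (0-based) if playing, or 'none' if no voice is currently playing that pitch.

Answer: none none 2 0

Derivation:
Op 1: note_on(66): voice 0 is free -> assigned | voices=[66 - -]
Op 2: note_on(75): voice 1 is free -> assigned | voices=[66 75 -]
Op 3: note_on(77): voice 2 is free -> assigned | voices=[66 75 77]
Op 4: note_on(86): all voices busy, STEAL voice 0 (pitch 66, oldest) -> assign | voices=[86 75 77]
Op 5: note_on(72): all voices busy, STEAL voice 1 (pitch 75, oldest) -> assign | voices=[86 72 77]
Op 6: note_off(72): free voice 1 | voices=[86 - 77]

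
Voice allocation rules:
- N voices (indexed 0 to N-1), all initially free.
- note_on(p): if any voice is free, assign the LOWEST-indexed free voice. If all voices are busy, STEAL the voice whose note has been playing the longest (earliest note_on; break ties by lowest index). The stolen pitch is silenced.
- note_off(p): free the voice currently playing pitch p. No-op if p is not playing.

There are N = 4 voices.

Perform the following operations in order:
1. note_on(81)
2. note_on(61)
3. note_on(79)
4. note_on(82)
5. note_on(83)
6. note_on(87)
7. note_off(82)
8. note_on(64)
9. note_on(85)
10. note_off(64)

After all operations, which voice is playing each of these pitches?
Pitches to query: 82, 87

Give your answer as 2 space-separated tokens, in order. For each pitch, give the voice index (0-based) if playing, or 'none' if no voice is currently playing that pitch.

Op 1: note_on(81): voice 0 is free -> assigned | voices=[81 - - -]
Op 2: note_on(61): voice 1 is free -> assigned | voices=[81 61 - -]
Op 3: note_on(79): voice 2 is free -> assigned | voices=[81 61 79 -]
Op 4: note_on(82): voice 3 is free -> assigned | voices=[81 61 79 82]
Op 5: note_on(83): all voices busy, STEAL voice 0 (pitch 81, oldest) -> assign | voices=[83 61 79 82]
Op 6: note_on(87): all voices busy, STEAL voice 1 (pitch 61, oldest) -> assign | voices=[83 87 79 82]
Op 7: note_off(82): free voice 3 | voices=[83 87 79 -]
Op 8: note_on(64): voice 3 is free -> assigned | voices=[83 87 79 64]
Op 9: note_on(85): all voices busy, STEAL voice 2 (pitch 79, oldest) -> assign | voices=[83 87 85 64]
Op 10: note_off(64): free voice 3 | voices=[83 87 85 -]

Answer: none 1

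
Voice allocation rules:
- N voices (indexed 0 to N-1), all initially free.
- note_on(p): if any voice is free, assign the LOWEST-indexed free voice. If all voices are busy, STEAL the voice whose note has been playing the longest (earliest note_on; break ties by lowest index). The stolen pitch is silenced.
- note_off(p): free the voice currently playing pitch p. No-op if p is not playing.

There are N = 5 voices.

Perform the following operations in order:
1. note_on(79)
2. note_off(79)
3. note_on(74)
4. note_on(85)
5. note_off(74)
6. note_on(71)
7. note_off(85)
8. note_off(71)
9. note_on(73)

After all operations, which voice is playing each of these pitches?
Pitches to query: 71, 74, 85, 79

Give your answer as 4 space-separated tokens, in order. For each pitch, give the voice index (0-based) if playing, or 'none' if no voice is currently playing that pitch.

Op 1: note_on(79): voice 0 is free -> assigned | voices=[79 - - - -]
Op 2: note_off(79): free voice 0 | voices=[- - - - -]
Op 3: note_on(74): voice 0 is free -> assigned | voices=[74 - - - -]
Op 4: note_on(85): voice 1 is free -> assigned | voices=[74 85 - - -]
Op 5: note_off(74): free voice 0 | voices=[- 85 - - -]
Op 6: note_on(71): voice 0 is free -> assigned | voices=[71 85 - - -]
Op 7: note_off(85): free voice 1 | voices=[71 - - - -]
Op 8: note_off(71): free voice 0 | voices=[- - - - -]
Op 9: note_on(73): voice 0 is free -> assigned | voices=[73 - - - -]

Answer: none none none none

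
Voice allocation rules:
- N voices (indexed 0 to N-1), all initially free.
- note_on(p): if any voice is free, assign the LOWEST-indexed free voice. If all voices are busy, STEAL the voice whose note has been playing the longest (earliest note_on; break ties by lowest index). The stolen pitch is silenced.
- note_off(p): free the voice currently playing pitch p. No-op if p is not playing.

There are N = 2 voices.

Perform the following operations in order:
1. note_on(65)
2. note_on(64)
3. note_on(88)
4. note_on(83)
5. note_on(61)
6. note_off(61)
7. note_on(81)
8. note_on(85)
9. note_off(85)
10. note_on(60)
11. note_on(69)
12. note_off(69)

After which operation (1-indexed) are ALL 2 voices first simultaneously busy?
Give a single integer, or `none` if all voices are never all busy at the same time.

Answer: 2

Derivation:
Op 1: note_on(65): voice 0 is free -> assigned | voices=[65 -]
Op 2: note_on(64): voice 1 is free -> assigned | voices=[65 64]
Op 3: note_on(88): all voices busy, STEAL voice 0 (pitch 65, oldest) -> assign | voices=[88 64]
Op 4: note_on(83): all voices busy, STEAL voice 1 (pitch 64, oldest) -> assign | voices=[88 83]
Op 5: note_on(61): all voices busy, STEAL voice 0 (pitch 88, oldest) -> assign | voices=[61 83]
Op 6: note_off(61): free voice 0 | voices=[- 83]
Op 7: note_on(81): voice 0 is free -> assigned | voices=[81 83]
Op 8: note_on(85): all voices busy, STEAL voice 1 (pitch 83, oldest) -> assign | voices=[81 85]
Op 9: note_off(85): free voice 1 | voices=[81 -]
Op 10: note_on(60): voice 1 is free -> assigned | voices=[81 60]
Op 11: note_on(69): all voices busy, STEAL voice 0 (pitch 81, oldest) -> assign | voices=[69 60]
Op 12: note_off(69): free voice 0 | voices=[- 60]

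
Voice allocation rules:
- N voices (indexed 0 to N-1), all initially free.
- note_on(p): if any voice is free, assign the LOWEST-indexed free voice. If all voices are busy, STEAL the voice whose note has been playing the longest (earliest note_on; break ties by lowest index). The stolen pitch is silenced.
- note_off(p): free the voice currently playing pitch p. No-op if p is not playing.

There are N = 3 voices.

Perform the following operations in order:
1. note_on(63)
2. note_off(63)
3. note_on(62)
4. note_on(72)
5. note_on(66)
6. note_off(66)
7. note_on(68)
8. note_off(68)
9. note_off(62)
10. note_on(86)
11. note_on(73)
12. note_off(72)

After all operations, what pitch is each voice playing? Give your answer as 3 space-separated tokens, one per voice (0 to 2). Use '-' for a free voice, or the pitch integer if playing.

Op 1: note_on(63): voice 0 is free -> assigned | voices=[63 - -]
Op 2: note_off(63): free voice 0 | voices=[- - -]
Op 3: note_on(62): voice 0 is free -> assigned | voices=[62 - -]
Op 4: note_on(72): voice 1 is free -> assigned | voices=[62 72 -]
Op 5: note_on(66): voice 2 is free -> assigned | voices=[62 72 66]
Op 6: note_off(66): free voice 2 | voices=[62 72 -]
Op 7: note_on(68): voice 2 is free -> assigned | voices=[62 72 68]
Op 8: note_off(68): free voice 2 | voices=[62 72 -]
Op 9: note_off(62): free voice 0 | voices=[- 72 -]
Op 10: note_on(86): voice 0 is free -> assigned | voices=[86 72 -]
Op 11: note_on(73): voice 2 is free -> assigned | voices=[86 72 73]
Op 12: note_off(72): free voice 1 | voices=[86 - 73]

Answer: 86 - 73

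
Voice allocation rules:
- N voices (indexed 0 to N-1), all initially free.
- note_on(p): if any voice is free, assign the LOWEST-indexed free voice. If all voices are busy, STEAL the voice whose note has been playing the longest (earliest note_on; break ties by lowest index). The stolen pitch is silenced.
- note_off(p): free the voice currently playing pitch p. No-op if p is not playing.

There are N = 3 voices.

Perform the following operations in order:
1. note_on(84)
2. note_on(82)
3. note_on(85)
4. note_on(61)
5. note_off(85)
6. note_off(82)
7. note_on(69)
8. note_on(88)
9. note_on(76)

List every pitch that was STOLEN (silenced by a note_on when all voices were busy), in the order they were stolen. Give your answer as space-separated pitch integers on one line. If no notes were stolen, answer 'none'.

Op 1: note_on(84): voice 0 is free -> assigned | voices=[84 - -]
Op 2: note_on(82): voice 1 is free -> assigned | voices=[84 82 -]
Op 3: note_on(85): voice 2 is free -> assigned | voices=[84 82 85]
Op 4: note_on(61): all voices busy, STEAL voice 0 (pitch 84, oldest) -> assign | voices=[61 82 85]
Op 5: note_off(85): free voice 2 | voices=[61 82 -]
Op 6: note_off(82): free voice 1 | voices=[61 - -]
Op 7: note_on(69): voice 1 is free -> assigned | voices=[61 69 -]
Op 8: note_on(88): voice 2 is free -> assigned | voices=[61 69 88]
Op 9: note_on(76): all voices busy, STEAL voice 0 (pitch 61, oldest) -> assign | voices=[76 69 88]

Answer: 84 61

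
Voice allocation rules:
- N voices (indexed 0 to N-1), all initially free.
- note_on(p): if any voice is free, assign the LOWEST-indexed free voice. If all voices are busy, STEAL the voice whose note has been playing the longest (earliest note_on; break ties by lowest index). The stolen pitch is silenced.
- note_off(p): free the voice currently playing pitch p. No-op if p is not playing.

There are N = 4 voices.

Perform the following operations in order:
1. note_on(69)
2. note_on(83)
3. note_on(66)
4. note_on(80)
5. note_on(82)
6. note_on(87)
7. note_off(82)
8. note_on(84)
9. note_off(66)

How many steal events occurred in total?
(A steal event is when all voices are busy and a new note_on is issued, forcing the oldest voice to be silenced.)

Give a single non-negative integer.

Op 1: note_on(69): voice 0 is free -> assigned | voices=[69 - - -]
Op 2: note_on(83): voice 1 is free -> assigned | voices=[69 83 - -]
Op 3: note_on(66): voice 2 is free -> assigned | voices=[69 83 66 -]
Op 4: note_on(80): voice 3 is free -> assigned | voices=[69 83 66 80]
Op 5: note_on(82): all voices busy, STEAL voice 0 (pitch 69, oldest) -> assign | voices=[82 83 66 80]
Op 6: note_on(87): all voices busy, STEAL voice 1 (pitch 83, oldest) -> assign | voices=[82 87 66 80]
Op 7: note_off(82): free voice 0 | voices=[- 87 66 80]
Op 8: note_on(84): voice 0 is free -> assigned | voices=[84 87 66 80]
Op 9: note_off(66): free voice 2 | voices=[84 87 - 80]

Answer: 2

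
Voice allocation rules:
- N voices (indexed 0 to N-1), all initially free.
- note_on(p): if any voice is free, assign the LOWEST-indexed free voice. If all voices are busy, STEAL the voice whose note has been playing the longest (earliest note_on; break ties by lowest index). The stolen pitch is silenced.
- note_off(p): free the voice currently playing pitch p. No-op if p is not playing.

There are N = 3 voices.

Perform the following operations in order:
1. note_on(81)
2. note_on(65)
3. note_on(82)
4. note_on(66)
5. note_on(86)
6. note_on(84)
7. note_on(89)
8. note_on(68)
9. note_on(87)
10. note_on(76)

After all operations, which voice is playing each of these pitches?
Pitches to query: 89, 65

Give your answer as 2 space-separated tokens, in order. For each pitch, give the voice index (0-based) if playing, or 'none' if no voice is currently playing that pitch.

Op 1: note_on(81): voice 0 is free -> assigned | voices=[81 - -]
Op 2: note_on(65): voice 1 is free -> assigned | voices=[81 65 -]
Op 3: note_on(82): voice 2 is free -> assigned | voices=[81 65 82]
Op 4: note_on(66): all voices busy, STEAL voice 0 (pitch 81, oldest) -> assign | voices=[66 65 82]
Op 5: note_on(86): all voices busy, STEAL voice 1 (pitch 65, oldest) -> assign | voices=[66 86 82]
Op 6: note_on(84): all voices busy, STEAL voice 2 (pitch 82, oldest) -> assign | voices=[66 86 84]
Op 7: note_on(89): all voices busy, STEAL voice 0 (pitch 66, oldest) -> assign | voices=[89 86 84]
Op 8: note_on(68): all voices busy, STEAL voice 1 (pitch 86, oldest) -> assign | voices=[89 68 84]
Op 9: note_on(87): all voices busy, STEAL voice 2 (pitch 84, oldest) -> assign | voices=[89 68 87]
Op 10: note_on(76): all voices busy, STEAL voice 0 (pitch 89, oldest) -> assign | voices=[76 68 87]

Answer: none none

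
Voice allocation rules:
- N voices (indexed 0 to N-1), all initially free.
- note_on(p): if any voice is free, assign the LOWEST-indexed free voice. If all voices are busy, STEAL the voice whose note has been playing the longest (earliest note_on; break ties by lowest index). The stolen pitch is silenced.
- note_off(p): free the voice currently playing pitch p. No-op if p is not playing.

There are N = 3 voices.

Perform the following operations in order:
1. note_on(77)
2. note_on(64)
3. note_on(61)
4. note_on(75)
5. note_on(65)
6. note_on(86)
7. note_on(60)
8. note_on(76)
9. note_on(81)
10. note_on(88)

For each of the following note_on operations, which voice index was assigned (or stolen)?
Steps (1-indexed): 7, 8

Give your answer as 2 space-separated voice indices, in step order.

Answer: 0 1

Derivation:
Op 1: note_on(77): voice 0 is free -> assigned | voices=[77 - -]
Op 2: note_on(64): voice 1 is free -> assigned | voices=[77 64 -]
Op 3: note_on(61): voice 2 is free -> assigned | voices=[77 64 61]
Op 4: note_on(75): all voices busy, STEAL voice 0 (pitch 77, oldest) -> assign | voices=[75 64 61]
Op 5: note_on(65): all voices busy, STEAL voice 1 (pitch 64, oldest) -> assign | voices=[75 65 61]
Op 6: note_on(86): all voices busy, STEAL voice 2 (pitch 61, oldest) -> assign | voices=[75 65 86]
Op 7: note_on(60): all voices busy, STEAL voice 0 (pitch 75, oldest) -> assign | voices=[60 65 86]
Op 8: note_on(76): all voices busy, STEAL voice 1 (pitch 65, oldest) -> assign | voices=[60 76 86]
Op 9: note_on(81): all voices busy, STEAL voice 2 (pitch 86, oldest) -> assign | voices=[60 76 81]
Op 10: note_on(88): all voices busy, STEAL voice 0 (pitch 60, oldest) -> assign | voices=[88 76 81]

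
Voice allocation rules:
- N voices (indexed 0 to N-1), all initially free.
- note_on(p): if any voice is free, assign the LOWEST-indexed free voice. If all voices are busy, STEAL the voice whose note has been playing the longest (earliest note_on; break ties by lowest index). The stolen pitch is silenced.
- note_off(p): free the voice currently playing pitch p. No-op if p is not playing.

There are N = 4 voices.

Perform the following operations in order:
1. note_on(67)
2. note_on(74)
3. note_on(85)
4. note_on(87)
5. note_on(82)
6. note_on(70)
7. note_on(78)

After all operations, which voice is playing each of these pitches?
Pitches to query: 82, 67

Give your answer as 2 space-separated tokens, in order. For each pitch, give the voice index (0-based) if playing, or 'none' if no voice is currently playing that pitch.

Answer: 0 none

Derivation:
Op 1: note_on(67): voice 0 is free -> assigned | voices=[67 - - -]
Op 2: note_on(74): voice 1 is free -> assigned | voices=[67 74 - -]
Op 3: note_on(85): voice 2 is free -> assigned | voices=[67 74 85 -]
Op 4: note_on(87): voice 3 is free -> assigned | voices=[67 74 85 87]
Op 5: note_on(82): all voices busy, STEAL voice 0 (pitch 67, oldest) -> assign | voices=[82 74 85 87]
Op 6: note_on(70): all voices busy, STEAL voice 1 (pitch 74, oldest) -> assign | voices=[82 70 85 87]
Op 7: note_on(78): all voices busy, STEAL voice 2 (pitch 85, oldest) -> assign | voices=[82 70 78 87]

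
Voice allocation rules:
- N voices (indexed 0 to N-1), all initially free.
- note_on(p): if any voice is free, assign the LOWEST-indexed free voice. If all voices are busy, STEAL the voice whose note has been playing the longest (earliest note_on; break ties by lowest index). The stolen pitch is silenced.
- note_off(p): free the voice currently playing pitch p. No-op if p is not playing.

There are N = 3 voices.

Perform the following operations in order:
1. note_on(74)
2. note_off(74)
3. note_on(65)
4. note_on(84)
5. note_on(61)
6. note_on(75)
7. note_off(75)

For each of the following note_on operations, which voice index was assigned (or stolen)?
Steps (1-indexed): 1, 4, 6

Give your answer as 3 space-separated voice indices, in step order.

Answer: 0 1 0

Derivation:
Op 1: note_on(74): voice 0 is free -> assigned | voices=[74 - -]
Op 2: note_off(74): free voice 0 | voices=[- - -]
Op 3: note_on(65): voice 0 is free -> assigned | voices=[65 - -]
Op 4: note_on(84): voice 1 is free -> assigned | voices=[65 84 -]
Op 5: note_on(61): voice 2 is free -> assigned | voices=[65 84 61]
Op 6: note_on(75): all voices busy, STEAL voice 0 (pitch 65, oldest) -> assign | voices=[75 84 61]
Op 7: note_off(75): free voice 0 | voices=[- 84 61]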